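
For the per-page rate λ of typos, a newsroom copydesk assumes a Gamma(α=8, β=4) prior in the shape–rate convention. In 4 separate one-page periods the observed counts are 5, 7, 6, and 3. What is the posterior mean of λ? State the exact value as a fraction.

Total count: 5 + 7 + 6 + 3 = 21.
Total exposure: 4 pages.
Posterior: α' = 8 + 21 = 29, β' = 4 + 4 = 8.
Posterior mean = α'/β' = 29/8.

29/8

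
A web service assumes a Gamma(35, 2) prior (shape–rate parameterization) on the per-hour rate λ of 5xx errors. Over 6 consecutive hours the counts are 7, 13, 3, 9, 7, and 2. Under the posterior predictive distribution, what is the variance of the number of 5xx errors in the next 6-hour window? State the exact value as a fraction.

399/4

Total count: 7 + 13 + 3 + 9 + 7 + 2 = 41.
Total exposure: 6 hours.
Gamma(α, β) with Poisson data over total exposure Σt gives posterior Gamma(α+Σx, β+Σt) = Gamma(76, 8).
The posterior predictive for a window of length T is Negative Binomial with variance T·α'·(β'+T)/β'² = 6·76·14/64 = 399/4.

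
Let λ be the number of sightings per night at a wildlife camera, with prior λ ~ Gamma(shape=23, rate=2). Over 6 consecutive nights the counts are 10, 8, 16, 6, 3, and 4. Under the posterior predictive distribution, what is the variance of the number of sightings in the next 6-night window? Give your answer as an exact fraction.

735/8

Total count: 10 + 8 + 16 + 6 + 3 + 4 = 47.
Total exposure: 6 nights.
Conjugate update: add total count to the shape and total exposure to the rate, giving Gamma(70, 8).
The posterior predictive for a window of length T is Negative Binomial with variance T·α'·(β'+T)/β'² = 6·70·14/64 = 735/8.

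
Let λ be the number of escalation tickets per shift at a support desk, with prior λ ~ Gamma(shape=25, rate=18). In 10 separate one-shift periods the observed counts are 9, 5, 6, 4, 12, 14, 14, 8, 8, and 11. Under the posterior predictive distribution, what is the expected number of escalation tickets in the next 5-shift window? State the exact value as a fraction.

145/7

Total count: 9 + 5 + 6 + 4 + 12 + 14 + 14 + 8 + 8 + 11 = 91.
Total exposure: 10 shifts.
Conjugate update: add total count to the shape and total exposure to the rate, giving Gamma(116, 28).
Predictive mean over a 5-shift window = T·E[λ|data] = 5·116/28 = 145/7.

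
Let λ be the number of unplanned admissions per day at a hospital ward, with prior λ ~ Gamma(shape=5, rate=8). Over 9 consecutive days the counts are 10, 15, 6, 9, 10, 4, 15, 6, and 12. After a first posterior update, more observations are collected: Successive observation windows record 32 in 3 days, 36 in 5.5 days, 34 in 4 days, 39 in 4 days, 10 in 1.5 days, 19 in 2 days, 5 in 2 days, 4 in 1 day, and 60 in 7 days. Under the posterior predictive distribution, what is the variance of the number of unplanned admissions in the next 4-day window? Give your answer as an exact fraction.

Total count: 10 + 15 + 6 + 9 + 10 + 4 + 15 + 6 + 12 = 87.
Total exposure: 9 days.
After the first batch: Gamma(5 + 87, 8 + 9) = Gamma(92, 17).
Total count: 32 + 36 + 34 + 39 + 10 + 19 + 5 + 4 + 60 = 239.
Total exposure: 3 + 5.5 + 4 + 4 + 1.5 + 2 + 2 + 1 + 7 = 30 days.
After the second batch: Gamma(92 + 239, 17 + 30) = Gamma(331, 47).
The posterior predictive for a window of length T is Negative Binomial with variance T·α'·(β'+T)/β'² = 4·331·51/2209 = 67524/2209.

67524/2209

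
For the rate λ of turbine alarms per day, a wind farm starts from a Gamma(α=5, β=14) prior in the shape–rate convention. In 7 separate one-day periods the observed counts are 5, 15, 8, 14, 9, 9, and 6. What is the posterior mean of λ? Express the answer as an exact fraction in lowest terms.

71/21

Total count: 5 + 15 + 8 + 14 + 9 + 9 + 6 = 66.
Total exposure: 7 days.
Conjugate update: add total count to the shape and total exposure to the rate, giving Gamma(71, 21).
Posterior mean = α'/β' = 71/21.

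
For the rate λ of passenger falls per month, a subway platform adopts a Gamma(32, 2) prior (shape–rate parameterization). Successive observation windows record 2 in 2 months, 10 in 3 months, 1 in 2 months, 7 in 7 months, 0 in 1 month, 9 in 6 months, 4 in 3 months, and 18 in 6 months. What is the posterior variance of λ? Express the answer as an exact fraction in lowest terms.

Total count: 2 + 10 + 1 + 7 + 0 + 9 + 4 + 18 = 51.
Total exposure: 2 + 3 + 2 + 7 + 1 + 6 + 3 + 6 = 30 months.
By Gamma–Poisson conjugacy, the posterior is Gamma(α + Σx, β + Σt) = Gamma(32 + 51, 2 + 30) = Gamma(83, 32).
Posterior variance = α'/β'² = 83/1024.

83/1024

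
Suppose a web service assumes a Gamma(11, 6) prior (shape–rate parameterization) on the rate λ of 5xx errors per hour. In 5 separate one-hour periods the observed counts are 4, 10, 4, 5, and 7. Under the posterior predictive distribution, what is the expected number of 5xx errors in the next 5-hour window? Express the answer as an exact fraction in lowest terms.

205/11

Total count: 4 + 10 + 4 + 5 + 7 = 30.
Total exposure: 5 hours.
Posterior: α' = 11 + 30 = 41, β' = 6 + 5 = 11.
Predictive mean over a 5-hour window = T·E[λ|data] = 5·41/11 = 205/11.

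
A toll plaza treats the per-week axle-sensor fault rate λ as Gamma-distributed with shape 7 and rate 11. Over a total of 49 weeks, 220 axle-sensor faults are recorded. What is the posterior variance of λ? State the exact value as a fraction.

Total count 220 over total exposure 49 weeks.
Posterior: α' = 7 + 220 = 227, β' = 11 + 49 = 60.
Posterior variance = α'/β'² = 227/3600.

227/3600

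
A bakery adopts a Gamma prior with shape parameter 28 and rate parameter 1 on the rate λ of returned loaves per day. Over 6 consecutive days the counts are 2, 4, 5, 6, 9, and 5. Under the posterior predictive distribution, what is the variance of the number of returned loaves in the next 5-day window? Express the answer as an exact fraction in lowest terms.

Total count: 2 + 4 + 5 + 6 + 9 + 5 = 31.
Total exposure: 6 days.
By Gamma–Poisson conjugacy, the posterior is Gamma(α + Σx, β + Σt) = Gamma(28 + 31, 1 + 6) = Gamma(59, 7).
The posterior predictive for a window of length T is Negative Binomial with variance T·α'·(β'+T)/β'² = 5·59·12/49 = 3540/49.

3540/49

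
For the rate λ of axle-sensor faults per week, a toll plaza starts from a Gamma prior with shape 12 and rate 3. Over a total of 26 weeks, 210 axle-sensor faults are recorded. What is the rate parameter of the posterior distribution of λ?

Total count 210 over total exposure 26 weeks.
Gamma(α, β) with Poisson data over total exposure Σt gives posterior Gamma(α+Σx, β+Σt) = Gamma(222, 29).

29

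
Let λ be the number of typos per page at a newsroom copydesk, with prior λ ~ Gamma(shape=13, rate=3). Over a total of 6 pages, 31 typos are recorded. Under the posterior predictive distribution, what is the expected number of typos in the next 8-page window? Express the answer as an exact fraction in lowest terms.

352/9

Total count 31 over total exposure 6 pages.
The Gamma prior is conjugate for the Poisson rate, so λ | data ~ Gamma(13+31, 3+6) = Gamma(44, 9).
Predictive mean over an 8-page window = T·E[λ|data] = 8·44/9 = 352/9.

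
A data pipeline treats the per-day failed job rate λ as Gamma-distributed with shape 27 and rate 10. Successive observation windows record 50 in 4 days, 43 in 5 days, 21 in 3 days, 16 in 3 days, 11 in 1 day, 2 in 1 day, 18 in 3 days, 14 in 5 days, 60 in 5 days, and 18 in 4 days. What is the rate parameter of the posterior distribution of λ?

Total count: 50 + 43 + 21 + 16 + 11 + 2 + 18 + 14 + 60 + 18 = 253.
Total exposure: 4 + 5 + 3 + 3 + 1 + 1 + 3 + 5 + 5 + 4 = 34 days.
By Gamma–Poisson conjugacy, the posterior is Gamma(α + Σx, β + Σt) = Gamma(27 + 253, 10 + 34) = Gamma(280, 44).

44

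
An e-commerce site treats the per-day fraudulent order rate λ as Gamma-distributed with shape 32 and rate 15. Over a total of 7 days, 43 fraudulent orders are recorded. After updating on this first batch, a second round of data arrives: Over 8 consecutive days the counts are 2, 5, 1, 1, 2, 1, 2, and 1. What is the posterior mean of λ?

Total count 43 over total exposure 7 days.
After the first batch: Gamma(32 + 43, 15 + 7) = Gamma(75, 22).
Total count: 2 + 5 + 1 + 1 + 2 + 1 + 2 + 1 = 15.
Total exposure: 8 days.
After the second batch: Gamma(75 + 15, 22 + 8) = Gamma(90, 30).
Posterior mean = α'/β' = 90/30 = 3.

3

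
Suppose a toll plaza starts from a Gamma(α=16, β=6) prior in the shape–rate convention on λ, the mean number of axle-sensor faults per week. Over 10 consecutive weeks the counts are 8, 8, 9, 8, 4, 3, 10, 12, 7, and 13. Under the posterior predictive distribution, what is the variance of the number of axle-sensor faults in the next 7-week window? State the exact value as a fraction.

7889/128

Total count: 8 + 8 + 9 + 8 + 4 + 3 + 10 + 12 + 7 + 13 = 82.
Total exposure: 10 weeks.
Gamma(α, β) with Poisson data over total exposure Σt gives posterior Gamma(α+Σx, β+Σt) = Gamma(98, 16).
The posterior predictive for a window of length T is Negative Binomial with variance T·α'·(β'+T)/β'² = 7·98·23/256 = 7889/128.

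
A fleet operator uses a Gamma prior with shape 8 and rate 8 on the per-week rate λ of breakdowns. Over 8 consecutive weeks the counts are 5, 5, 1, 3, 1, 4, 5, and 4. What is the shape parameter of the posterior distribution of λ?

Total count: 5 + 5 + 1 + 3 + 1 + 4 + 5 + 4 = 28.
Total exposure: 8 weeks.
By Gamma–Poisson conjugacy, the posterior is Gamma(α + Σx, β + Σt) = Gamma(8 + 28, 8 + 8) = Gamma(36, 16).

36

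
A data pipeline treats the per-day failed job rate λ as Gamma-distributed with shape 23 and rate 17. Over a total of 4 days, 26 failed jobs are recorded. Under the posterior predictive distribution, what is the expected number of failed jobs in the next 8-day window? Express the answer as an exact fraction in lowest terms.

56/3

Total count 26 over total exposure 4 days.
By Gamma–Poisson conjugacy, the posterior is Gamma(α + Σx, β + Σt) = Gamma(23 + 26, 17 + 4) = Gamma(49, 21).
Predictive mean over an 8-day window = T·E[λ|data] = 8·49/21 = 56/3.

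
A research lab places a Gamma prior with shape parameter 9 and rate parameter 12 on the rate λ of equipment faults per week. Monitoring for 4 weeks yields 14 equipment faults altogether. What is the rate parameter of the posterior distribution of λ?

16

Total count 14 over total exposure 4 weeks.
By Gamma–Poisson conjugacy, the posterior is Gamma(α + Σx, β + Σt) = Gamma(9 + 14, 12 + 4) = Gamma(23, 16).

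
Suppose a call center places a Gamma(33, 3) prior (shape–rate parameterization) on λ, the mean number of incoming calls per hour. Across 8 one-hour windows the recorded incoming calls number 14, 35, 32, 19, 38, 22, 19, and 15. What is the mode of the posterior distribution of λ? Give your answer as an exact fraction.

226/11

Total count: 14 + 35 + 32 + 19 + 38 + 22 + 19 + 15 = 194.
Total exposure: 8 hours.
Gamma(α, β) with Poisson data over total exposure Σt gives posterior Gamma(α+Σx, β+Σt) = Gamma(227, 11).
Posterior mode = (α'−1)/β' = 226/11.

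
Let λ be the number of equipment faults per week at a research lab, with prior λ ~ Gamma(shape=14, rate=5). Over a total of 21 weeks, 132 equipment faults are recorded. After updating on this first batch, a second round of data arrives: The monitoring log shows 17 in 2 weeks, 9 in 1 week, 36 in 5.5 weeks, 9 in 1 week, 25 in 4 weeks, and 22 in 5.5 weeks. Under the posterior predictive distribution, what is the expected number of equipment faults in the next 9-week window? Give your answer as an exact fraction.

Total count 132 over total exposure 21 weeks.
After the first batch: Gamma(14 + 132, 5 + 21) = Gamma(146, 26).
Total count: 17 + 9 + 36 + 9 + 25 + 22 = 118.
Total exposure: 2 + 1 + 5.5 + 1 + 4 + 5.5 = 19 weeks.
After the second batch: Gamma(146 + 118, 26 + 19) = Gamma(264, 45).
Predictive mean over a 9-week window = T·E[λ|data] = 9·264/45 = 264/5.

264/5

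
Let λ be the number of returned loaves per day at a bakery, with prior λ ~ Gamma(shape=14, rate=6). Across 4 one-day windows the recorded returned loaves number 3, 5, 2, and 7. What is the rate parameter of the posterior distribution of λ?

Total count: 3 + 5 + 2 + 7 = 17.
Total exposure: 4 days.
Posterior: α' = 14 + 17 = 31, β' = 6 + 4 = 10.

10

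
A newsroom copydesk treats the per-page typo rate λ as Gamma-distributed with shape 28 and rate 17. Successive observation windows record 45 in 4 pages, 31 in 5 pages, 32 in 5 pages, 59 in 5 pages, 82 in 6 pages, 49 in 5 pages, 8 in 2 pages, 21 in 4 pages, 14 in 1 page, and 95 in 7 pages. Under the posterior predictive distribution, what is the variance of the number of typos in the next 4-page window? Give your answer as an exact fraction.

Total count: 45 + 31 + 32 + 59 + 82 + 49 + 8 + 21 + 14 + 95 = 436.
Total exposure: 4 + 5 + 5 + 5 + 6 + 5 + 2 + 4 + 1 + 7 = 44 pages.
The Gamma prior is conjugate for the Poisson rate, so λ | data ~ Gamma(28+436, 17+44) = Gamma(464, 61).
The posterior predictive for a window of length T is Negative Binomial with variance T·α'·(β'+T)/β'² = 4·464·65/3721 = 120640/3721.

120640/3721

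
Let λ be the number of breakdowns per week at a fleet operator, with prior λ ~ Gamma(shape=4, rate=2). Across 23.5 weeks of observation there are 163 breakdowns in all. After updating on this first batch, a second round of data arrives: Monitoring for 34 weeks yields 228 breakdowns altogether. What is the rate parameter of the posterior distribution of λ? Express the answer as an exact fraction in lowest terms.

Total count 163 over total exposure 23.5 weeks.
After the first batch: Gamma(4 + 163, 2 + 23.5) = Gamma(167, 51/2).
Total count 228 over total exposure 34 weeks.
After the second batch: Gamma(167 + 228, 51/2 + 34) = Gamma(395, 119/2).

119/2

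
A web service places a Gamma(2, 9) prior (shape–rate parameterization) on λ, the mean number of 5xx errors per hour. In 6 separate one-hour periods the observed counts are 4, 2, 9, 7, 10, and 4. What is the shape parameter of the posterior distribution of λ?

38

Total count: 4 + 2 + 9 + 7 + 10 + 4 = 36.
Total exposure: 6 hours.
Gamma(α, β) with Poisson data over total exposure Σt gives posterior Gamma(α+Σx, β+Σt) = Gamma(38, 15).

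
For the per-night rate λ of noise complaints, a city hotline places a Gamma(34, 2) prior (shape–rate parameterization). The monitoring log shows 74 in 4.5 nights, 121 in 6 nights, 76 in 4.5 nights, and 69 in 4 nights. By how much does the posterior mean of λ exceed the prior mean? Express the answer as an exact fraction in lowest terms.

Total count: 74 + 121 + 76 + 69 = 340.
Total exposure: 4.5 + 6 + 4.5 + 4 = 19 nights.
The Gamma prior is conjugate for the Poisson rate, so λ | data ~ Gamma(34+340, 2+19) = Gamma(374, 21).
Posterior mean = 374/21 = 374/21; prior mean = 34/2 = 17. Difference = 374/21 − 17 = 17/21.

17/21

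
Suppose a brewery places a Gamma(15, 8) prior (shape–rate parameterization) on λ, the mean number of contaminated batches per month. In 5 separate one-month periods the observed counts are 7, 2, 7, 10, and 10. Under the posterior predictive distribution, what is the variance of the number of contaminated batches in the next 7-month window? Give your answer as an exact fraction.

7140/169

Total count: 7 + 2 + 7 + 10 + 10 = 36.
Total exposure: 5 months.
Gamma(α, β) with Poisson data over total exposure Σt gives posterior Gamma(α+Σx, β+Σt) = Gamma(51, 13).
The posterior predictive for a window of length T is Negative Binomial with variance T·α'·(β'+T)/β'² = 7·51·20/169 = 7140/169.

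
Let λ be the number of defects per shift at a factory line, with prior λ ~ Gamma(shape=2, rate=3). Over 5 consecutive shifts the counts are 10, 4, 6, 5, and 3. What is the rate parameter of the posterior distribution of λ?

8

Total count: 10 + 4 + 6 + 5 + 3 = 28.
Total exposure: 5 shifts.
Gamma(α, β) with Poisson data over total exposure Σt gives posterior Gamma(α+Σx, β+Σt) = Gamma(30, 8).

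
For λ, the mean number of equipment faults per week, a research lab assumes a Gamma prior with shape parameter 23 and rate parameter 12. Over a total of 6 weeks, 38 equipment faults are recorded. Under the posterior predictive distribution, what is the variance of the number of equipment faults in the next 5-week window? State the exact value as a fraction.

7015/324

Total count 38 over total exposure 6 weeks.
By Gamma–Poisson conjugacy, the posterior is Gamma(α + Σx, β + Σt) = Gamma(23 + 38, 12 + 6) = Gamma(61, 18).
The posterior predictive for a window of length T is Negative Binomial with variance T·α'·(β'+T)/β'² = 5·61·23/324 = 7015/324.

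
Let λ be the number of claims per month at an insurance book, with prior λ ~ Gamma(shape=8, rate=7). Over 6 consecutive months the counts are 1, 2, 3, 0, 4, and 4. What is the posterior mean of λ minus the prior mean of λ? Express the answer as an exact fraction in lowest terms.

50/91

Total count: 1 + 2 + 3 + 0 + 4 + 4 = 14.
Total exposure: 6 months.
Gamma(α, β) with Poisson data over total exposure Σt gives posterior Gamma(α+Σx, β+Σt) = Gamma(22, 13).
Posterior mean = 22/13 = 22/13; prior mean = 8/7 = 8/7. Difference = 22/13 − 8/7 = 50/91.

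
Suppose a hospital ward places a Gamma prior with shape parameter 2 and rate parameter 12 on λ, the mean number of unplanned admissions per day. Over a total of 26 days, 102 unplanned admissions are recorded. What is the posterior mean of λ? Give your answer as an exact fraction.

Total count 102 over total exposure 26 days.
Posterior: α' = 2 + 102 = 104, β' = 12 + 26 = 38.
Posterior mean = α'/β' = 104/38 = 52/19.

52/19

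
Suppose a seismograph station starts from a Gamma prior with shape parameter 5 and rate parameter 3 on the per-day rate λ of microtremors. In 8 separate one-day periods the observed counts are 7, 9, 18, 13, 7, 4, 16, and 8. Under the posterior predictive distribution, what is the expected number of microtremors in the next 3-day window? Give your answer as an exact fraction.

Total count: 7 + 9 + 18 + 13 + 7 + 4 + 16 + 8 = 82.
Total exposure: 8 days.
Posterior: α' = 5 + 82 = 87, β' = 3 + 8 = 11.
Predictive mean over a 3-day window = T·E[λ|data] = 3·87/11 = 261/11.

261/11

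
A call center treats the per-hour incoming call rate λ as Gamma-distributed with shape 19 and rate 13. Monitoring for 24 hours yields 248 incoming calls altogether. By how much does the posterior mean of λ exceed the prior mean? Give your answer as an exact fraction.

2768/481

Total count 248 over total exposure 24 hours.
Gamma(α, β) with Poisson data over total exposure Σt gives posterior Gamma(α+Σx, β+Σt) = Gamma(267, 37).
Posterior mean = 267/37 = 267/37; prior mean = 19/13 = 19/13. Difference = 267/37 − 19/13 = 2768/481.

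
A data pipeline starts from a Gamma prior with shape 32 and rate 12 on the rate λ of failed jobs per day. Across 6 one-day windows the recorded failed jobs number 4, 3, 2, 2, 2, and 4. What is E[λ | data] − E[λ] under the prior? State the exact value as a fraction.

Total count: 4 + 3 + 2 + 2 + 2 + 4 = 17.
Total exposure: 6 days.
Conjugate update: add total count to the shape and total exposure to the rate, giving Gamma(49, 18).
Posterior mean = 49/18 = 49/18; prior mean = 32/12 = 8/3. Difference = 49/18 − 8/3 = 1/18.

1/18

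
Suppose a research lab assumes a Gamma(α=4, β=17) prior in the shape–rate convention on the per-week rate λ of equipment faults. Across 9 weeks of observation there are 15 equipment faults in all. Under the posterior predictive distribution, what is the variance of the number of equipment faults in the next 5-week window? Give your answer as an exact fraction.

Total count 15 over total exposure 9 weeks.
By Gamma–Poisson conjugacy, the posterior is Gamma(α + Σx, β + Σt) = Gamma(4 + 15, 17 + 9) = Gamma(19, 26).
The posterior predictive for a window of length T is Negative Binomial with variance T·α'·(β'+T)/β'² = 5·19·31/676 = 2945/676.

2945/676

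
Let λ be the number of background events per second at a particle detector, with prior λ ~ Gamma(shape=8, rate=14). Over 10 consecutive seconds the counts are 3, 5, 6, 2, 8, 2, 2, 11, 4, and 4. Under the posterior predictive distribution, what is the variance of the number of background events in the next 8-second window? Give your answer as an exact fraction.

220/9

Total count: 3 + 5 + 6 + 2 + 8 + 2 + 2 + 11 + 4 + 4 = 47.
Total exposure: 10 seconds.
Posterior: α' = 8 + 47 = 55, β' = 14 + 10 = 24.
The posterior predictive for a window of length T is Negative Binomial with variance T·α'·(β'+T)/β'² = 8·55·32/576 = 220/9.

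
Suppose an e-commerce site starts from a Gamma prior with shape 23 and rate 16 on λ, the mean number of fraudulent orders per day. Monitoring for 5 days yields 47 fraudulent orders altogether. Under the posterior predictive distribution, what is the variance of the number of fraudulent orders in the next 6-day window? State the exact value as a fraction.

Total count 47 over total exposure 5 days.
Conjugate update: add total count to the shape and total exposure to the rate, giving Gamma(70, 21).
The posterior predictive for a window of length T is Negative Binomial with variance T·α'·(β'+T)/β'² = 6·70·27/441 = 180/7.

180/7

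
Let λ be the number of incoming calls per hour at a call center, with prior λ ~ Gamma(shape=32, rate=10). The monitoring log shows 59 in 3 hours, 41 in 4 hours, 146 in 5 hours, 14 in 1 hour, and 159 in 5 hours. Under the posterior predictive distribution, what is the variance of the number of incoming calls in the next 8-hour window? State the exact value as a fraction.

8118/49

Total count: 59 + 41 + 146 + 14 + 159 = 419.
Total exposure: 3 + 4 + 5 + 1 + 5 = 18 hours.
The Gamma prior is conjugate for the Poisson rate, so λ | data ~ Gamma(32+419, 10+18) = Gamma(451, 28).
The posterior predictive for a window of length T is Negative Binomial with variance T·α'·(β'+T)/β'² = 8·451·36/784 = 8118/49.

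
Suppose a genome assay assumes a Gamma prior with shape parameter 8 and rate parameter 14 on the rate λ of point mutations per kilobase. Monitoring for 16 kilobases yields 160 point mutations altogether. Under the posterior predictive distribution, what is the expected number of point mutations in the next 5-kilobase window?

Total count 160 over total exposure 16 kilobases.
Gamma(α, β) with Poisson data over total exposure Σt gives posterior Gamma(α+Σx, β+Σt) = Gamma(168, 30).
Predictive mean over a 5-kilobase window = T·E[λ|data] = 5·168/30 = 28.

28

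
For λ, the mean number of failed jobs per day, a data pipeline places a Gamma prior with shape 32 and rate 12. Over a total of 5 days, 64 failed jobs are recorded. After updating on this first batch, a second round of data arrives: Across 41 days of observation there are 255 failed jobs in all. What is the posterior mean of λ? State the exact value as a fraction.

Total count 64 over total exposure 5 days.
After the first batch: Gamma(32 + 64, 12 + 5) = Gamma(96, 17).
Total count 255 over total exposure 41 days.
After the second batch: Gamma(96 + 255, 17 + 41) = Gamma(351, 58).
Posterior mean = α'/β' = 351/58.

351/58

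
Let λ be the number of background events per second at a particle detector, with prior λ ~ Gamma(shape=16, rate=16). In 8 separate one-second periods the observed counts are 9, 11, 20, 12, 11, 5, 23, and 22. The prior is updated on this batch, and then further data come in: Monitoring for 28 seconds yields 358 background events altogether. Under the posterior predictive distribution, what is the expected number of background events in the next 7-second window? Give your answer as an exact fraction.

3409/52

Total count: 9 + 11 + 20 + 12 + 11 + 5 + 23 + 22 = 113.
Total exposure: 8 seconds.
After the first batch: Gamma(16 + 113, 16 + 8) = Gamma(129, 24).
Total count 358 over total exposure 28 seconds.
After the second batch: Gamma(129 + 358, 24 + 28) = Gamma(487, 52).
Predictive mean over a 7-second window = T·E[λ|data] = 7·487/52 = 3409/52.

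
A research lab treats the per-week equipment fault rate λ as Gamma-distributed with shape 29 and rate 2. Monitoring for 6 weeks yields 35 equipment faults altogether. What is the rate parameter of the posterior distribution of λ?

8

Total count 35 over total exposure 6 weeks.
The Gamma prior is conjugate for the Poisson rate, so λ | data ~ Gamma(29+35, 2+6) = Gamma(64, 8).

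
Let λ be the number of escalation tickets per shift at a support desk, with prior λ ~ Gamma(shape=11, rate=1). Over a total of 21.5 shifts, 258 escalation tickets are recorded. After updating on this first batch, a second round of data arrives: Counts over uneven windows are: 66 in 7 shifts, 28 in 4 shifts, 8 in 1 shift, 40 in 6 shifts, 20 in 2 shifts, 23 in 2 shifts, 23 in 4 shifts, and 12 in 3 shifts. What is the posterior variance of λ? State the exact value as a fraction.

1956/10609

Total count 258 over total exposure 21.5 shifts.
After the first batch: Gamma(11 + 258, 1 + 21.5) = Gamma(269, 45/2).
Total count: 66 + 28 + 8 + 40 + 20 + 23 + 23 + 12 = 220.
Total exposure: 7 + 4 + 1 + 6 + 2 + 2 + 4 + 3 = 29 shifts.
After the second batch: Gamma(269 + 220, 45/2 + 29) = Gamma(489, 103/2).
Posterior variance = α'/β'² = 489/(10609/4) = 1956/10609.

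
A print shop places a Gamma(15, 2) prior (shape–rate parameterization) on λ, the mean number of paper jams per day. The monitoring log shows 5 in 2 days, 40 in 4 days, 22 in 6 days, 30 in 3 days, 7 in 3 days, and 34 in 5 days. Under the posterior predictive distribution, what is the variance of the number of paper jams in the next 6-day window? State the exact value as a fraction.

Total count: 5 + 40 + 22 + 30 + 7 + 34 = 138.
Total exposure: 2 + 4 + 6 + 3 + 3 + 5 = 23 days.
Posterior: α' = 15 + 138 = 153, β' = 2 + 23 = 25.
The posterior predictive for a window of length T is Negative Binomial with variance T·α'·(β'+T)/β'² = 6·153·31/625 = 28458/625.

28458/625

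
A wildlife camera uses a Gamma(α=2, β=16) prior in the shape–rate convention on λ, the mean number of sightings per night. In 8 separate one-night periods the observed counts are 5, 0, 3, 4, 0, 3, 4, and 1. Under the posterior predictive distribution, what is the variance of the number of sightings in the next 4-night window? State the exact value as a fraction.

77/18

Total count: 5 + 0 + 3 + 4 + 0 + 3 + 4 + 1 = 20.
Total exposure: 8 nights.
By Gamma–Poisson conjugacy, the posterior is Gamma(α + Σx, β + Σt) = Gamma(2 + 20, 16 + 8) = Gamma(22, 24).
The posterior predictive for a window of length T is Negative Binomial with variance T·α'·(β'+T)/β'² = 4·22·28/576 = 77/18.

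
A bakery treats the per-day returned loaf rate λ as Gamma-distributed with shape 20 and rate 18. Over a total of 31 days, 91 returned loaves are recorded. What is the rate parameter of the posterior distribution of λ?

49

Total count 91 over total exposure 31 days.
By Gamma–Poisson conjugacy, the posterior is Gamma(α + Σx, β + Σt) = Gamma(20 + 91, 18 + 31) = Gamma(111, 49).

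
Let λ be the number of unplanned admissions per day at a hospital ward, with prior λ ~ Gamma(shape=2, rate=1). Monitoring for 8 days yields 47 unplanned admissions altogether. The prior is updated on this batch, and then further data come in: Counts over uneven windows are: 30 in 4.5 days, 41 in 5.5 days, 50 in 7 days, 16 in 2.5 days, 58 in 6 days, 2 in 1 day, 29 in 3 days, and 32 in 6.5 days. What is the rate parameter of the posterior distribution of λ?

Total count 47 over total exposure 8 days.
After the first batch: Gamma(2 + 47, 1 + 8) = Gamma(49, 9).
Total count: 30 + 41 + 50 + 16 + 58 + 2 + 29 + 32 = 258.
Total exposure: 4.5 + 5.5 + 7 + 2.5 + 6 + 1 + 3 + 6.5 = 36 days.
After the second batch: Gamma(49 + 258, 9 + 36) = Gamma(307, 45).

45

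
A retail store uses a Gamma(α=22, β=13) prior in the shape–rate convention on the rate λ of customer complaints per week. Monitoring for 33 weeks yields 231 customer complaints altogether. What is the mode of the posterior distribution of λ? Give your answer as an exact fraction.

Total count 231 over total exposure 33 weeks.
Conjugate update: add total count to the shape and total exposure to the rate, giving Gamma(253, 46).
Posterior mode = (α'−1)/β' = 252/46 = 126/23.

126/23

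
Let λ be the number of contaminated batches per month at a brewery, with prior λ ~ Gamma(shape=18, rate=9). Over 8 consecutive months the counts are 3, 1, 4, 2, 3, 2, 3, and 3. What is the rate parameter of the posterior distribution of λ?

Total count: 3 + 1 + 4 + 2 + 3 + 2 + 3 + 3 = 21.
Total exposure: 8 months.
The Gamma prior is conjugate for the Poisson rate, so λ | data ~ Gamma(18+21, 9+8) = Gamma(39, 17).

17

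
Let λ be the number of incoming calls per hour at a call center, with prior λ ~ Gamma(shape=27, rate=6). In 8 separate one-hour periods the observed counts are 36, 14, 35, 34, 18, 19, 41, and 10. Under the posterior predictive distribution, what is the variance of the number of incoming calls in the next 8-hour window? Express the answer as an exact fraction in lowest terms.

10296/49

Total count: 36 + 14 + 35 + 34 + 18 + 19 + 41 + 10 = 207.
Total exposure: 8 hours.
Posterior: α' = 27 + 207 = 234, β' = 6 + 8 = 14.
The posterior predictive for a window of length T is Negative Binomial with variance T·α'·(β'+T)/β'² = 8·234·22/196 = 10296/49.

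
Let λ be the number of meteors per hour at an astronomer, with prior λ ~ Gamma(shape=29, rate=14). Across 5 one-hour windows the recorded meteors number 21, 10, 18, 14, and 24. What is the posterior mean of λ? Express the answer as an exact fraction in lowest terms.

Total count: 21 + 10 + 18 + 14 + 24 = 87.
Total exposure: 5 hours.
Conjugate update: add total count to the shape and total exposure to the rate, giving Gamma(116, 19).
Posterior mean = α'/β' = 116/19.

116/19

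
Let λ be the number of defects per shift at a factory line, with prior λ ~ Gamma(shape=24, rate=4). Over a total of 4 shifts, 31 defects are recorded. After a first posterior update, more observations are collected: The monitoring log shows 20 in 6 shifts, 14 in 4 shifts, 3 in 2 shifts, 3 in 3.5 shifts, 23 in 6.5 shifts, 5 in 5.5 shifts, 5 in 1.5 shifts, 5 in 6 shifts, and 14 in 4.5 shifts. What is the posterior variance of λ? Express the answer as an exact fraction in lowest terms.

588/9025

Total count 31 over total exposure 4 shifts.
After the first batch: Gamma(24 + 31, 4 + 4) = Gamma(55, 8).
Total count: 20 + 14 + 3 + 3 + 23 + 5 + 5 + 5 + 14 = 92.
Total exposure: 6 + 4 + 2 + 3.5 + 6.5 + 5.5 + 1.5 + 6 + 4.5 = 39.5 shifts.
After the second batch: Gamma(55 + 92, 8 + 39.5) = Gamma(147, 95/2).
Posterior variance = α'/β'² = 147/(9025/4) = 588/9025.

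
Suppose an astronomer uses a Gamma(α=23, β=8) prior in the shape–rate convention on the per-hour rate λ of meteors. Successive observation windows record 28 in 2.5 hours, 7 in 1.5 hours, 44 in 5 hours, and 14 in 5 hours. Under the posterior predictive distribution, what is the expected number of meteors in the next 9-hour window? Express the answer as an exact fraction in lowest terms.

Total count: 28 + 7 + 44 + 14 = 93.
Total exposure: 2.5 + 1.5 + 5 + 5 = 14 hours.
By Gamma–Poisson conjugacy, the posterior is Gamma(α + Σx, β + Σt) = Gamma(23 + 93, 8 + 14) = Gamma(116, 22).
Predictive mean over a 9-hour window = T·E[λ|data] = 9·116/22 = 522/11.

522/11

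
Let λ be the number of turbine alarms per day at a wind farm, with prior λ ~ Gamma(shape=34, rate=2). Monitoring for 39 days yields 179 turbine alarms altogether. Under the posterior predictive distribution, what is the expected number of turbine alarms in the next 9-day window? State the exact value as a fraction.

1917/41

Total count 179 over total exposure 39 days.
By Gamma–Poisson conjugacy, the posterior is Gamma(α + Σx, β + Σt) = Gamma(34 + 179, 2 + 39) = Gamma(213, 41).
Predictive mean over a 9-day window = T·E[λ|data] = 9·213/41 = 1917/41.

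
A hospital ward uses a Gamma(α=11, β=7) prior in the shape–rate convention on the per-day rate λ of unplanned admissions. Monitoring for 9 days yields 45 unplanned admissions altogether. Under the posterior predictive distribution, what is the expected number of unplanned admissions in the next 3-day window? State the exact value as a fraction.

Total count 45 over total exposure 9 days.
Conjugate update: add total count to the shape and total exposure to the rate, giving Gamma(56, 16).
Predictive mean over a 3-day window = T·E[λ|data] = 3·56/16 = 21/2.

21/2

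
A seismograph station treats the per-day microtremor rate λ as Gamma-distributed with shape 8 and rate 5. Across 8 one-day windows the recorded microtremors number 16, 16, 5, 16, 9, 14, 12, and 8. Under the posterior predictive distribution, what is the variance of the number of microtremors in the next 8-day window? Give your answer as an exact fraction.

1344/13

Total count: 16 + 16 + 5 + 16 + 9 + 14 + 12 + 8 = 96.
Total exposure: 8 days.
Gamma(α, β) with Poisson data over total exposure Σt gives posterior Gamma(α+Σx, β+Σt) = Gamma(104, 13).
The posterior predictive for a window of length T is Negative Binomial with variance T·α'·(β'+T)/β'² = 8·104·21/169 = 1344/13.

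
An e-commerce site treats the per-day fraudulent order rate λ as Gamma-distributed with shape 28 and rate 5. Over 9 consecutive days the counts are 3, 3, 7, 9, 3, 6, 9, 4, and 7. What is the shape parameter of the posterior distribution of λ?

79

Total count: 3 + 3 + 7 + 9 + 3 + 6 + 9 + 4 + 7 = 51.
Total exposure: 9 days.
The Gamma prior is conjugate for the Poisson rate, so λ | data ~ Gamma(28+51, 5+9) = Gamma(79, 14).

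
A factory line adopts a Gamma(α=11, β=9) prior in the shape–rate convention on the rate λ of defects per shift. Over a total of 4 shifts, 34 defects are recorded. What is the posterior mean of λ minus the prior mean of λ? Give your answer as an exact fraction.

Total count 34 over total exposure 4 shifts.
The Gamma prior is conjugate for the Poisson rate, so λ | data ~ Gamma(11+34, 9+4) = Gamma(45, 13).
Posterior mean = 45/13 = 45/13; prior mean = 11/9 = 11/9. Difference = 45/13 − 11/9 = 262/117.

262/117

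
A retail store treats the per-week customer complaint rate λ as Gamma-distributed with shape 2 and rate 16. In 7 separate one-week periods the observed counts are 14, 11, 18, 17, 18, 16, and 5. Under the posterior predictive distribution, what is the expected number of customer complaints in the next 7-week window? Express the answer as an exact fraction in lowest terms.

707/23

Total count: 14 + 11 + 18 + 17 + 18 + 16 + 5 = 99.
Total exposure: 7 weeks.
By Gamma–Poisson conjugacy, the posterior is Gamma(α + Σx, β + Σt) = Gamma(2 + 99, 16 + 7) = Gamma(101, 23).
Predictive mean over a 7-week window = T·E[λ|data] = 7·101/23 = 707/23.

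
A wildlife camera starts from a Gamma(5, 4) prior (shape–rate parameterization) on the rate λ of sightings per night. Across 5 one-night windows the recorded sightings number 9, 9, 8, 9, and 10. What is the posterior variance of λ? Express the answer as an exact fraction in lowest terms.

Total count: 9 + 9 + 8 + 9 + 10 = 45.
Total exposure: 5 nights.
Conjugate update: add total count to the shape and total exposure to the rate, giving Gamma(50, 9).
Posterior variance = α'/β'² = 50/81.

50/81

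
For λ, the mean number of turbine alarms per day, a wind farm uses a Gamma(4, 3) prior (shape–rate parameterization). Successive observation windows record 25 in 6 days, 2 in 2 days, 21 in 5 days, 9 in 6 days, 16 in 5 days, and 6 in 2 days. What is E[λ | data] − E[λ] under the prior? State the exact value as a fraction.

Total count: 25 + 2 + 21 + 9 + 16 + 6 = 79.
Total exposure: 6 + 2 + 5 + 6 + 5 + 2 = 26 days.
Gamma(α, β) with Poisson data over total exposure Σt gives posterior Gamma(α+Σx, β+Σt) = Gamma(83, 29).
Posterior mean = 83/29 = 83/29; prior mean = 4/3 = 4/3. Difference = 83/29 − 4/3 = 133/87.

133/87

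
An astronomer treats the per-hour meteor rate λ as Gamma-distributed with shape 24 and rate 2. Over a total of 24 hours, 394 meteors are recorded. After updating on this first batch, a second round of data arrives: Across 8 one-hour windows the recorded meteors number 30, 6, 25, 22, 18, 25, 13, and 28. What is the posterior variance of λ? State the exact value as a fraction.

585/1156

Total count 394 over total exposure 24 hours.
After the first batch: Gamma(24 + 394, 2 + 24) = Gamma(418, 26).
Total count: 30 + 6 + 25 + 22 + 18 + 25 + 13 + 28 = 167.
Total exposure: 8 hours.
After the second batch: Gamma(418 + 167, 26 + 8) = Gamma(585, 34).
Posterior variance = α'/β'² = 585/1156.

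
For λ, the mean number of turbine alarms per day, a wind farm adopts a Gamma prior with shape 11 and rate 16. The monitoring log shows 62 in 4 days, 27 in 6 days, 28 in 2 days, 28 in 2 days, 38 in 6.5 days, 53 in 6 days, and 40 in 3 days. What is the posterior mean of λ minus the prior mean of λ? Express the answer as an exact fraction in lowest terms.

1169/208

Total count: 62 + 27 + 28 + 28 + 38 + 53 + 40 = 276.
Total exposure: 4 + 6 + 2 + 2 + 6.5 + 6 + 3 = 29.5 days.
Gamma(α, β) with Poisson data over total exposure Σt gives posterior Gamma(α+Σx, β+Σt) = Gamma(287, 91/2).
Posterior mean = 287/(91/2) = 82/13; prior mean = 11/16 = 11/16. Difference = 82/13 − 11/16 = 1169/208.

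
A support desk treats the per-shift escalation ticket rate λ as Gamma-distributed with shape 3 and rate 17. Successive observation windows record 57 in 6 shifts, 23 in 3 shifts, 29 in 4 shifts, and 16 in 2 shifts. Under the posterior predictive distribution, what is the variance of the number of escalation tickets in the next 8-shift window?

40

Total count: 57 + 23 + 29 + 16 = 125.
Total exposure: 6 + 3 + 4 + 2 = 15 shifts.
Posterior: α' = 3 + 125 = 128, β' = 17 + 15 = 32.
The posterior predictive for a window of length T is Negative Binomial with variance T·α'·(β'+T)/β'² = 8·128·40/1024 = 40.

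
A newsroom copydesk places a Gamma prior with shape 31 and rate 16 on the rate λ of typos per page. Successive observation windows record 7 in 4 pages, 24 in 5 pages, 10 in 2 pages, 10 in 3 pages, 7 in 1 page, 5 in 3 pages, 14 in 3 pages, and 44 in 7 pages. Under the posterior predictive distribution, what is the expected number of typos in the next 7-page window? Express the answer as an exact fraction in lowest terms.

266/11

Total count: 7 + 24 + 10 + 10 + 7 + 5 + 14 + 44 = 121.
Total exposure: 4 + 5 + 2 + 3 + 1 + 3 + 3 + 7 = 28 pages.
By Gamma–Poisson conjugacy, the posterior is Gamma(α + Σx, β + Σt) = Gamma(31 + 121, 16 + 28) = Gamma(152, 44).
Predictive mean over a 7-page window = T·E[λ|data] = 7·152/44 = 266/11.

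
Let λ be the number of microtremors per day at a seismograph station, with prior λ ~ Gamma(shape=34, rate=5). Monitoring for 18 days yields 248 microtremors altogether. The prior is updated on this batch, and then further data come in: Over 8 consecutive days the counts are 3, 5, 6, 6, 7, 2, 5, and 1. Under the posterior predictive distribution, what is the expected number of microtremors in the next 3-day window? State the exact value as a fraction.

Total count 248 over total exposure 18 days.
After the first batch: Gamma(34 + 248, 5 + 18) = Gamma(282, 23).
Total count: 3 + 5 + 6 + 6 + 7 + 2 + 5 + 1 = 35.
Total exposure: 8 days.
After the second batch: Gamma(282 + 35, 23 + 8) = Gamma(317, 31).
Predictive mean over a 3-day window = T·E[λ|data] = 3·317/31 = 951/31.

951/31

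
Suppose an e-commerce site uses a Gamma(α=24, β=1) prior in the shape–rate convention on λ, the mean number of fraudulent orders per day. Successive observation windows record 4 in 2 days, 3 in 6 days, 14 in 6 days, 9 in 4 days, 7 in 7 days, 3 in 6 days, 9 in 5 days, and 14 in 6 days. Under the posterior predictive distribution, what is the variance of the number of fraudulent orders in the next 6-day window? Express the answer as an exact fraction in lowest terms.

Total count: 4 + 3 + 14 + 9 + 7 + 3 + 9 + 14 = 63.
Total exposure: 2 + 6 + 6 + 4 + 7 + 6 + 5 + 6 = 42 days.
Posterior: α' = 24 + 63 = 87, β' = 1 + 42 = 43.
The posterior predictive for a window of length T is Negative Binomial with variance T·α'·(β'+T)/β'² = 6·87·49/1849 = 25578/1849.

25578/1849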